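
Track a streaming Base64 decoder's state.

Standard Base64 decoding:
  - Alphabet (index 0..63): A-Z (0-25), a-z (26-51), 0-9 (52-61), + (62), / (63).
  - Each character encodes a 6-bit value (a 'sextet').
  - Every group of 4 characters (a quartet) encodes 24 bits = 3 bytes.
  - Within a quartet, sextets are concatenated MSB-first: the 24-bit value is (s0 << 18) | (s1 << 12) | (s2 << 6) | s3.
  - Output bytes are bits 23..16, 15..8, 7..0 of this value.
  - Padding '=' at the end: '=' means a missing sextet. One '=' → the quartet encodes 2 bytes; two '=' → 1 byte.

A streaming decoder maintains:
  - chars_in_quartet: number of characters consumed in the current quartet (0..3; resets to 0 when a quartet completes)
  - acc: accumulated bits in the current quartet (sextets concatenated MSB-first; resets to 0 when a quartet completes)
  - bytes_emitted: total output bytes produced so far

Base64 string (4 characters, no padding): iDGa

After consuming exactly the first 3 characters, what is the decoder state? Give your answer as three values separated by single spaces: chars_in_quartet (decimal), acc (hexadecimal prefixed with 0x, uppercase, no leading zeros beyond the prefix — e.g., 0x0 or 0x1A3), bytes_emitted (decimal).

Answer: 3 0x220C6 0

Derivation:
After char 0 ('i'=34): chars_in_quartet=1 acc=0x22 bytes_emitted=0
After char 1 ('D'=3): chars_in_quartet=2 acc=0x883 bytes_emitted=0
After char 2 ('G'=6): chars_in_quartet=3 acc=0x220C6 bytes_emitted=0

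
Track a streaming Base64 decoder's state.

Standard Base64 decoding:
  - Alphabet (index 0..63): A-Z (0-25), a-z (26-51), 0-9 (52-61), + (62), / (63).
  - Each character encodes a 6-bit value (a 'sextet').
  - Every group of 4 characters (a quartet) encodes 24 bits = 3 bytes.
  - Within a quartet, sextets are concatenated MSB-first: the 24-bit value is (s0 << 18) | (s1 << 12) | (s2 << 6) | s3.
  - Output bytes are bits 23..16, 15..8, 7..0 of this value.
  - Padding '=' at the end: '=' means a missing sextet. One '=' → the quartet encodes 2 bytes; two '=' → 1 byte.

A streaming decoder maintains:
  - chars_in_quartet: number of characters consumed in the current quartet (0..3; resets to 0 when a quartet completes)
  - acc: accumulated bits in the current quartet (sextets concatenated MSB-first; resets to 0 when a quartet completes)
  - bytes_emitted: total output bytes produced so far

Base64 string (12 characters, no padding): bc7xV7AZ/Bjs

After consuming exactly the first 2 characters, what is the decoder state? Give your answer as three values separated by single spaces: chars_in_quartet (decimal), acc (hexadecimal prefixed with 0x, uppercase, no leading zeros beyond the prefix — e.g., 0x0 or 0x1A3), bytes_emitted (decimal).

After char 0 ('b'=27): chars_in_quartet=1 acc=0x1B bytes_emitted=0
After char 1 ('c'=28): chars_in_quartet=2 acc=0x6DC bytes_emitted=0

Answer: 2 0x6DC 0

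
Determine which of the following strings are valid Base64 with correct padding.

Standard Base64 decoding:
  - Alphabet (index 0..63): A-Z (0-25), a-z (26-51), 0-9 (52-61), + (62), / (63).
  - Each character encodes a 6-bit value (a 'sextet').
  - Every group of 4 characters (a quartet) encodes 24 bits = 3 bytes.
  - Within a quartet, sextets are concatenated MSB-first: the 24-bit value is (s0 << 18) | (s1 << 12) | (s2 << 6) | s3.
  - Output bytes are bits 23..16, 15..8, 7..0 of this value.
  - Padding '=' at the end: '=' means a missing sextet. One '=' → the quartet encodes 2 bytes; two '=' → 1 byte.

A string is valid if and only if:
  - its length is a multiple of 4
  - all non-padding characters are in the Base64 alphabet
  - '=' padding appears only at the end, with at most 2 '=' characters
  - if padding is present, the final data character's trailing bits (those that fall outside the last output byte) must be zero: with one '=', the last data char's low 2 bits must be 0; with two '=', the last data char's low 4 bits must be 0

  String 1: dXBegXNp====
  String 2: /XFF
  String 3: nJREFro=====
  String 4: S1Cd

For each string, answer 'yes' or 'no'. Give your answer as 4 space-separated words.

String 1: 'dXBegXNp====' → invalid (4 pad chars (max 2))
String 2: '/XFF' → valid
String 3: 'nJREFro=====' → invalid (5 pad chars (max 2))
String 4: 'S1Cd' → valid

Answer: no yes no yes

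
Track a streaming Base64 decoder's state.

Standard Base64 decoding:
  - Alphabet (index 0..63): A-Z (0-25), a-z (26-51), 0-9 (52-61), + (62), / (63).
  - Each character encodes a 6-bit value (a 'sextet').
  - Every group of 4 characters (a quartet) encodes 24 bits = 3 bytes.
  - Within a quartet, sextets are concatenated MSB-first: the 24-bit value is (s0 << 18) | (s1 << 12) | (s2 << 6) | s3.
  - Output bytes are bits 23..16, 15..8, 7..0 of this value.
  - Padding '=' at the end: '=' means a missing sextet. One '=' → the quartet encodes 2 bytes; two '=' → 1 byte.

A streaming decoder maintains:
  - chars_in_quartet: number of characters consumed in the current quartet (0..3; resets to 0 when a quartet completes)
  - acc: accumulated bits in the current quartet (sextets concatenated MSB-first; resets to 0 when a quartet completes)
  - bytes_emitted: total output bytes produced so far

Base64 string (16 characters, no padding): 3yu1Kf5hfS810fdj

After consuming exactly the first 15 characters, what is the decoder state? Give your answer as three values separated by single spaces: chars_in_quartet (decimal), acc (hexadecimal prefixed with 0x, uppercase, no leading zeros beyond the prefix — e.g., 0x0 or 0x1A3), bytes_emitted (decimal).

Answer: 3 0x347DD 9

Derivation:
After char 0 ('3'=55): chars_in_quartet=1 acc=0x37 bytes_emitted=0
After char 1 ('y'=50): chars_in_quartet=2 acc=0xDF2 bytes_emitted=0
After char 2 ('u'=46): chars_in_quartet=3 acc=0x37CAE bytes_emitted=0
After char 3 ('1'=53): chars_in_quartet=4 acc=0xDF2BB5 -> emit DF 2B B5, reset; bytes_emitted=3
After char 4 ('K'=10): chars_in_quartet=1 acc=0xA bytes_emitted=3
After char 5 ('f'=31): chars_in_quartet=2 acc=0x29F bytes_emitted=3
After char 6 ('5'=57): chars_in_quartet=3 acc=0xA7F9 bytes_emitted=3
After char 7 ('h'=33): chars_in_quartet=4 acc=0x29FE61 -> emit 29 FE 61, reset; bytes_emitted=6
After char 8 ('f'=31): chars_in_quartet=1 acc=0x1F bytes_emitted=6
After char 9 ('S'=18): chars_in_quartet=2 acc=0x7D2 bytes_emitted=6
After char 10 ('8'=60): chars_in_quartet=3 acc=0x1F4BC bytes_emitted=6
After char 11 ('1'=53): chars_in_quartet=4 acc=0x7D2F35 -> emit 7D 2F 35, reset; bytes_emitted=9
After char 12 ('0'=52): chars_in_quartet=1 acc=0x34 bytes_emitted=9
After char 13 ('f'=31): chars_in_quartet=2 acc=0xD1F bytes_emitted=9
After char 14 ('d'=29): chars_in_quartet=3 acc=0x347DD bytes_emitted=9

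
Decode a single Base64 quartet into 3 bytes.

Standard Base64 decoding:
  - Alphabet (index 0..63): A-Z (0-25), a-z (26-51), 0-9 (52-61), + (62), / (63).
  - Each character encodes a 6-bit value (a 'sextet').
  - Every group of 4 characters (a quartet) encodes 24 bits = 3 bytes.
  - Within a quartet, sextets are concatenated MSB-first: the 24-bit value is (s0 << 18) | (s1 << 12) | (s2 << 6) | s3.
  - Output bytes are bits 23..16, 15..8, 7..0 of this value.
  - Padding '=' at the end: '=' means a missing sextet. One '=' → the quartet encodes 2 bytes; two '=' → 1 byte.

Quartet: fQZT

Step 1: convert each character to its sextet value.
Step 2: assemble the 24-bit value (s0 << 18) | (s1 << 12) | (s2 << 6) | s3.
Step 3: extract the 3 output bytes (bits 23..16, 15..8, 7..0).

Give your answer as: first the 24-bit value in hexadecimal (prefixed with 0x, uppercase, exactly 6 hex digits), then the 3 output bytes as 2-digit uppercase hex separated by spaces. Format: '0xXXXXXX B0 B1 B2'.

Sextets: f=31, Q=16, Z=25, T=19
24-bit: (31<<18) | (16<<12) | (25<<6) | 19
      = 0x7C0000 | 0x010000 | 0x000640 | 0x000013
      = 0x7D0653
Bytes: (v>>16)&0xFF=7D, (v>>8)&0xFF=06, v&0xFF=53

Answer: 0x7D0653 7D 06 53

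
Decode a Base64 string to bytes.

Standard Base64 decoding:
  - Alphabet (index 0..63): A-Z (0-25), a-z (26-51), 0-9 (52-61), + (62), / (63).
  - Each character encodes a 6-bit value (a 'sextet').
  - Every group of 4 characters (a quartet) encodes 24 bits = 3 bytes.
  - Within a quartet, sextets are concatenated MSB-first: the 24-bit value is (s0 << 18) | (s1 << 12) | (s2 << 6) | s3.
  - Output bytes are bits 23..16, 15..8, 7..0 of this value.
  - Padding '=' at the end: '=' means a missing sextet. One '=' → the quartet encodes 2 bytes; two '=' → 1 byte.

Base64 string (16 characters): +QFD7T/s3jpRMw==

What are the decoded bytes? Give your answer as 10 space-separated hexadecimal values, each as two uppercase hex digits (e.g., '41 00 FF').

Answer: F9 01 43 ED 3F EC DE 3A 51 33

Derivation:
After char 0 ('+'=62): chars_in_quartet=1 acc=0x3E bytes_emitted=0
After char 1 ('Q'=16): chars_in_quartet=2 acc=0xF90 bytes_emitted=0
After char 2 ('F'=5): chars_in_quartet=3 acc=0x3E405 bytes_emitted=0
After char 3 ('D'=3): chars_in_quartet=4 acc=0xF90143 -> emit F9 01 43, reset; bytes_emitted=3
After char 4 ('7'=59): chars_in_quartet=1 acc=0x3B bytes_emitted=3
After char 5 ('T'=19): chars_in_quartet=2 acc=0xED3 bytes_emitted=3
After char 6 ('/'=63): chars_in_quartet=3 acc=0x3B4FF bytes_emitted=3
After char 7 ('s'=44): chars_in_quartet=4 acc=0xED3FEC -> emit ED 3F EC, reset; bytes_emitted=6
After char 8 ('3'=55): chars_in_quartet=1 acc=0x37 bytes_emitted=6
After char 9 ('j'=35): chars_in_quartet=2 acc=0xDE3 bytes_emitted=6
After char 10 ('p'=41): chars_in_quartet=3 acc=0x378E9 bytes_emitted=6
After char 11 ('R'=17): chars_in_quartet=4 acc=0xDE3A51 -> emit DE 3A 51, reset; bytes_emitted=9
After char 12 ('M'=12): chars_in_quartet=1 acc=0xC bytes_emitted=9
After char 13 ('w'=48): chars_in_quartet=2 acc=0x330 bytes_emitted=9
Padding '==': partial quartet acc=0x330 -> emit 33; bytes_emitted=10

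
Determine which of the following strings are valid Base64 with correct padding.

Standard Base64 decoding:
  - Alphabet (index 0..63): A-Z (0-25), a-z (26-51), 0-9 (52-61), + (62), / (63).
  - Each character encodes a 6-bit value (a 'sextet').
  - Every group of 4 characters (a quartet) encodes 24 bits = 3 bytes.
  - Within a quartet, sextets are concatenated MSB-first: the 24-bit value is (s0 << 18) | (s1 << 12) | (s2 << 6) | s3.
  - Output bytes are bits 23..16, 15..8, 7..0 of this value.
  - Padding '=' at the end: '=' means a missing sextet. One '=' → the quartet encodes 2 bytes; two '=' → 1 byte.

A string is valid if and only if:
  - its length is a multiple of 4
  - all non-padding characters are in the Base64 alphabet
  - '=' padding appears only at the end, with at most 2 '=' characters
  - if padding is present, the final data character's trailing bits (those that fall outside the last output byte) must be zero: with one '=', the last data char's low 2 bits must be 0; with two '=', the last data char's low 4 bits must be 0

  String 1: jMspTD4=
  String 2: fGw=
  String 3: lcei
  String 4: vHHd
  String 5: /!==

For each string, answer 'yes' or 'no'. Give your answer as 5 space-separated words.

String 1: 'jMspTD4=' → valid
String 2: 'fGw=' → valid
String 3: 'lcei' → valid
String 4: 'vHHd' → valid
String 5: '/!==' → invalid (bad char(s): ['!'])

Answer: yes yes yes yes no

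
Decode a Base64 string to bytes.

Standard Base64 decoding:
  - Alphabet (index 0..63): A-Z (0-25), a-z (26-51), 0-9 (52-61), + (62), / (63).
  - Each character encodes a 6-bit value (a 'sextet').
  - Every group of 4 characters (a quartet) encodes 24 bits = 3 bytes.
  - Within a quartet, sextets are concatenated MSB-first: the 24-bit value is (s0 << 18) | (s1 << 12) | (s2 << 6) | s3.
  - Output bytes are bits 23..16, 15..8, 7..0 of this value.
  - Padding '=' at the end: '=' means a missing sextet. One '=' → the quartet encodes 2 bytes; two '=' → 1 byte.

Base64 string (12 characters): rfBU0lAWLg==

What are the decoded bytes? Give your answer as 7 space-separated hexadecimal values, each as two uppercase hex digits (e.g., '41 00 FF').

Answer: AD F0 54 D2 50 16 2E

Derivation:
After char 0 ('r'=43): chars_in_quartet=1 acc=0x2B bytes_emitted=0
After char 1 ('f'=31): chars_in_quartet=2 acc=0xADF bytes_emitted=0
After char 2 ('B'=1): chars_in_quartet=3 acc=0x2B7C1 bytes_emitted=0
After char 3 ('U'=20): chars_in_quartet=4 acc=0xADF054 -> emit AD F0 54, reset; bytes_emitted=3
After char 4 ('0'=52): chars_in_quartet=1 acc=0x34 bytes_emitted=3
After char 5 ('l'=37): chars_in_quartet=2 acc=0xD25 bytes_emitted=3
After char 6 ('A'=0): chars_in_quartet=3 acc=0x34940 bytes_emitted=3
After char 7 ('W'=22): chars_in_quartet=4 acc=0xD25016 -> emit D2 50 16, reset; bytes_emitted=6
After char 8 ('L'=11): chars_in_quartet=1 acc=0xB bytes_emitted=6
After char 9 ('g'=32): chars_in_quartet=2 acc=0x2E0 bytes_emitted=6
Padding '==': partial quartet acc=0x2E0 -> emit 2E; bytes_emitted=7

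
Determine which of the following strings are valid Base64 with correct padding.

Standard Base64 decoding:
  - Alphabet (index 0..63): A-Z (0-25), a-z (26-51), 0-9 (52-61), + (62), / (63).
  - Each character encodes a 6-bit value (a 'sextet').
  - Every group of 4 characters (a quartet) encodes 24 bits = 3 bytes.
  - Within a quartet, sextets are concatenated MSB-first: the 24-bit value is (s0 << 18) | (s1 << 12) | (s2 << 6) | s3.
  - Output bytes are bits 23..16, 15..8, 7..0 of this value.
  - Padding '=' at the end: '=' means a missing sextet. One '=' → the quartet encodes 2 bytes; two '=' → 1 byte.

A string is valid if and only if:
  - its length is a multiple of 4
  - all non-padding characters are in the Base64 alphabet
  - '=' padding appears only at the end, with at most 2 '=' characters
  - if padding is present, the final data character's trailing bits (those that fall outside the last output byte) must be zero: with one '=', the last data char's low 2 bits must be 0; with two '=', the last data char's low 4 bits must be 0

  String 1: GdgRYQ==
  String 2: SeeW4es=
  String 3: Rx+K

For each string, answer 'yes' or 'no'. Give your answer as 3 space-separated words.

String 1: 'GdgRYQ==' → valid
String 2: 'SeeW4es=' → valid
String 3: 'Rx+K' → valid

Answer: yes yes yes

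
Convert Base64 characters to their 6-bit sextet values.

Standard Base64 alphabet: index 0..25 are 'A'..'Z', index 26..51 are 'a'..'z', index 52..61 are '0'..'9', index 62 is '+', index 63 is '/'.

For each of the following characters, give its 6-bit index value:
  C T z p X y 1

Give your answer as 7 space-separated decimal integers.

Answer: 2 19 51 41 23 50 53

Derivation:
'C': A..Z range, ord('C') − ord('A') = 2
'T': A..Z range, ord('T') − ord('A') = 19
'z': a..z range, 26 + ord('z') − ord('a') = 51
'p': a..z range, 26 + ord('p') − ord('a') = 41
'X': A..Z range, ord('X') − ord('A') = 23
'y': a..z range, 26 + ord('y') − ord('a') = 50
'1': 0..9 range, 52 + ord('1') − ord('0') = 53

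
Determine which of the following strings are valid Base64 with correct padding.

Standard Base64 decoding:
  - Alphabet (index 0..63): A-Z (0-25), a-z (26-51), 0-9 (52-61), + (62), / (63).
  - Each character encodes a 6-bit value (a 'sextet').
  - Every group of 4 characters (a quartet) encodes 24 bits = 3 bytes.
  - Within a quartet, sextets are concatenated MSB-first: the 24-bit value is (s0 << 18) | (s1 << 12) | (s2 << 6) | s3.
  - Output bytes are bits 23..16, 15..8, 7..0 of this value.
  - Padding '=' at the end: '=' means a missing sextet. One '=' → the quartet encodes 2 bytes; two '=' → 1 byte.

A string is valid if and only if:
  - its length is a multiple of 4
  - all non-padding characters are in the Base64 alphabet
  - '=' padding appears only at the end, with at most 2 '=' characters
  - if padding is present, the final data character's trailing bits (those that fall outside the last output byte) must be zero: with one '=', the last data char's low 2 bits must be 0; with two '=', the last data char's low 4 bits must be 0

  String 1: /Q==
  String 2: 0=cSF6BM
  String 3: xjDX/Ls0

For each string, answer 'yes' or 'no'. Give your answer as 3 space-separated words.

String 1: '/Q==' → valid
String 2: '0=cSF6BM' → invalid (bad char(s): ['=']; '=' in middle)
String 3: 'xjDX/Ls0' → valid

Answer: yes no yes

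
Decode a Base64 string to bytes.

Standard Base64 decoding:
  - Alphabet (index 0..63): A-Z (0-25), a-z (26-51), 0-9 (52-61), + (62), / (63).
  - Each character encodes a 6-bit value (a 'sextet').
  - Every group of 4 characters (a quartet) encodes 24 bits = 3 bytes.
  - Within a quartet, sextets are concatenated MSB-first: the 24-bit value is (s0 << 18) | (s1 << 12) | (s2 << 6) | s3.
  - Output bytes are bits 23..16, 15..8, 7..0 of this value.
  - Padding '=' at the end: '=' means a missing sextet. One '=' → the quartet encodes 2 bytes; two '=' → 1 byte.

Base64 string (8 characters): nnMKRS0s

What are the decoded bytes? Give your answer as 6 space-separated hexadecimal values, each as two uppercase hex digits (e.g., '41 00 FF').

After char 0 ('n'=39): chars_in_quartet=1 acc=0x27 bytes_emitted=0
After char 1 ('n'=39): chars_in_quartet=2 acc=0x9E7 bytes_emitted=0
After char 2 ('M'=12): chars_in_quartet=3 acc=0x279CC bytes_emitted=0
After char 3 ('K'=10): chars_in_quartet=4 acc=0x9E730A -> emit 9E 73 0A, reset; bytes_emitted=3
After char 4 ('R'=17): chars_in_quartet=1 acc=0x11 bytes_emitted=3
After char 5 ('S'=18): chars_in_quartet=2 acc=0x452 bytes_emitted=3
After char 6 ('0'=52): chars_in_quartet=3 acc=0x114B4 bytes_emitted=3
After char 7 ('s'=44): chars_in_quartet=4 acc=0x452D2C -> emit 45 2D 2C, reset; bytes_emitted=6

Answer: 9E 73 0A 45 2D 2C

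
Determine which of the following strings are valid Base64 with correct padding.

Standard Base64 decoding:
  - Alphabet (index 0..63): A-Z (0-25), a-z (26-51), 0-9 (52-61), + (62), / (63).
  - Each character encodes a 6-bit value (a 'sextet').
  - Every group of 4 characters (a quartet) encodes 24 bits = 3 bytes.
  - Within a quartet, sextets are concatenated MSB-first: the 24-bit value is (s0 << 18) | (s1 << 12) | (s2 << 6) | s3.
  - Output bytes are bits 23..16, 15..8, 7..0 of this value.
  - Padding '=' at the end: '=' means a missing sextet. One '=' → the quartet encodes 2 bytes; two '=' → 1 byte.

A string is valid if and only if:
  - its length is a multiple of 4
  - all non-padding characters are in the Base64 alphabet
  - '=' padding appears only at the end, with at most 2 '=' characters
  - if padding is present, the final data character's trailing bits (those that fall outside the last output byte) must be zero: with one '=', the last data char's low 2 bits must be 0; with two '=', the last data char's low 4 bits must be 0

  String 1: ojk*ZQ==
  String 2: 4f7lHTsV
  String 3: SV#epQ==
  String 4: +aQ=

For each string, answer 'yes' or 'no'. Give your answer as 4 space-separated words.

String 1: 'ojk*ZQ==' → invalid (bad char(s): ['*'])
String 2: '4f7lHTsV' → valid
String 3: 'SV#epQ==' → invalid (bad char(s): ['#'])
String 4: '+aQ=' → valid

Answer: no yes no yes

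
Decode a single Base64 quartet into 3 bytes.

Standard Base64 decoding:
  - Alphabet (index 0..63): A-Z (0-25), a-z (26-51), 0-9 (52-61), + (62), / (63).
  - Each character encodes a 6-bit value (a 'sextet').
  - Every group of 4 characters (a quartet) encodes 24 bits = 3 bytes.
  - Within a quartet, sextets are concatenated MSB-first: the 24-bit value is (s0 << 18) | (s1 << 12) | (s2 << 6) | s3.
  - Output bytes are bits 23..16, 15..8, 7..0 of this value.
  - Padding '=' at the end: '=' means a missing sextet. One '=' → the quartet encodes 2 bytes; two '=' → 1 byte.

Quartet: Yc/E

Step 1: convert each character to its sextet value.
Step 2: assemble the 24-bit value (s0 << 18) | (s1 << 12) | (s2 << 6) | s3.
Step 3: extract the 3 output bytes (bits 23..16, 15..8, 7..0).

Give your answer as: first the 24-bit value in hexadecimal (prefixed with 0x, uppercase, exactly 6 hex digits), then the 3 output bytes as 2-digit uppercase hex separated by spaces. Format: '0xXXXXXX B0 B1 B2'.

Sextets: Y=24, c=28, /=63, E=4
24-bit: (24<<18) | (28<<12) | (63<<6) | 4
      = 0x600000 | 0x01C000 | 0x000FC0 | 0x000004
      = 0x61CFC4
Bytes: (v>>16)&0xFF=61, (v>>8)&0xFF=CF, v&0xFF=C4

Answer: 0x61CFC4 61 CF C4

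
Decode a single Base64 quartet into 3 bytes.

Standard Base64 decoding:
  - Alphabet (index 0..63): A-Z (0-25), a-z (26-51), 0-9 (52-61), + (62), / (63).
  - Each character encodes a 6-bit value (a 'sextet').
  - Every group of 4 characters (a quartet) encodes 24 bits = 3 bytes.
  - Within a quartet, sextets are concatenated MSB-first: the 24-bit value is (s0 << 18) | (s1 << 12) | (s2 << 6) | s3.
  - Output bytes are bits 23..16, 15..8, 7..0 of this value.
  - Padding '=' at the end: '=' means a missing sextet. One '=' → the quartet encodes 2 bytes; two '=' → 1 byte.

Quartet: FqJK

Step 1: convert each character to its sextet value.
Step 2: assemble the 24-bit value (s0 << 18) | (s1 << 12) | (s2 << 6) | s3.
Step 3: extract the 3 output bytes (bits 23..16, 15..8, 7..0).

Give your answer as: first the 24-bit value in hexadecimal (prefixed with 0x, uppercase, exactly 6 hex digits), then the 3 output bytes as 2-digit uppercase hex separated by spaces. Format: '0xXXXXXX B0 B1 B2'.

Sextets: F=5, q=42, J=9, K=10
24-bit: (5<<18) | (42<<12) | (9<<6) | 10
      = 0x140000 | 0x02A000 | 0x000240 | 0x00000A
      = 0x16A24A
Bytes: (v>>16)&0xFF=16, (v>>8)&0xFF=A2, v&0xFF=4A

Answer: 0x16A24A 16 A2 4A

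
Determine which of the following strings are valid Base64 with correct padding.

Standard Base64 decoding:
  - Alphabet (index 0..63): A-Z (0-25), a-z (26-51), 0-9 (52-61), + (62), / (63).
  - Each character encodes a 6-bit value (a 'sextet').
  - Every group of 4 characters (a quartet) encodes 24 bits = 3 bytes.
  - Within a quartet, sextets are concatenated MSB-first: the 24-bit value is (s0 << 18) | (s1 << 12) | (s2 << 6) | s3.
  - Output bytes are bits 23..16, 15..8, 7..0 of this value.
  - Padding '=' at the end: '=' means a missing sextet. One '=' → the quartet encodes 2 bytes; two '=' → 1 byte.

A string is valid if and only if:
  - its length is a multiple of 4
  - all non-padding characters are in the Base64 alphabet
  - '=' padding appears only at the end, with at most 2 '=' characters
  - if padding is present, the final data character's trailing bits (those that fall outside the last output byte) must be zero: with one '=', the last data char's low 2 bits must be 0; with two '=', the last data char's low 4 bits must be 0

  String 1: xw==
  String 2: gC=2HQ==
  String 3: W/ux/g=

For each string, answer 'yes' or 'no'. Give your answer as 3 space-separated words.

String 1: 'xw==' → valid
String 2: 'gC=2HQ==' → invalid (bad char(s): ['=']; '=' in middle)
String 3: 'W/ux/g=' → invalid (len=7 not mult of 4)

Answer: yes no no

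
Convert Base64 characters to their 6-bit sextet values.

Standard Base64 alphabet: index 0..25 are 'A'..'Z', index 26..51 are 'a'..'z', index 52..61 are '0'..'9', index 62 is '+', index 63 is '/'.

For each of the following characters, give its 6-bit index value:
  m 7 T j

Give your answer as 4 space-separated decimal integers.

Answer: 38 59 19 35

Derivation:
'm': a..z range, 26 + ord('m') − ord('a') = 38
'7': 0..9 range, 52 + ord('7') − ord('0') = 59
'T': A..Z range, ord('T') − ord('A') = 19
'j': a..z range, 26 + ord('j') − ord('a') = 35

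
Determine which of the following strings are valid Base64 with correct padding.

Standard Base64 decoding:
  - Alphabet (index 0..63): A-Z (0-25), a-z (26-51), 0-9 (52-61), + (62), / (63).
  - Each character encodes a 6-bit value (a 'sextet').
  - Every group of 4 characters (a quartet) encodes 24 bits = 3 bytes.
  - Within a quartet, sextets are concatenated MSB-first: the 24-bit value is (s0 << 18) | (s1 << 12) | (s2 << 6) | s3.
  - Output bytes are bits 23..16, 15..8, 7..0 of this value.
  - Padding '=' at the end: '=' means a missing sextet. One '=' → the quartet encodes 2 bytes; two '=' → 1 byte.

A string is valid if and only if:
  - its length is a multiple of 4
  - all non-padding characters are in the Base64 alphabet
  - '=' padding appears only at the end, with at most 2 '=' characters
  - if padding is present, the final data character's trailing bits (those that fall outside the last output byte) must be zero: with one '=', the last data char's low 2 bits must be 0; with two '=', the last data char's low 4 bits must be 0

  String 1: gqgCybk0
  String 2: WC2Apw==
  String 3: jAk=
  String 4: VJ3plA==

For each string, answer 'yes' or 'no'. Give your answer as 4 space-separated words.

String 1: 'gqgCybk0' → valid
String 2: 'WC2Apw==' → valid
String 3: 'jAk=' → valid
String 4: 'VJ3plA==' → valid

Answer: yes yes yes yes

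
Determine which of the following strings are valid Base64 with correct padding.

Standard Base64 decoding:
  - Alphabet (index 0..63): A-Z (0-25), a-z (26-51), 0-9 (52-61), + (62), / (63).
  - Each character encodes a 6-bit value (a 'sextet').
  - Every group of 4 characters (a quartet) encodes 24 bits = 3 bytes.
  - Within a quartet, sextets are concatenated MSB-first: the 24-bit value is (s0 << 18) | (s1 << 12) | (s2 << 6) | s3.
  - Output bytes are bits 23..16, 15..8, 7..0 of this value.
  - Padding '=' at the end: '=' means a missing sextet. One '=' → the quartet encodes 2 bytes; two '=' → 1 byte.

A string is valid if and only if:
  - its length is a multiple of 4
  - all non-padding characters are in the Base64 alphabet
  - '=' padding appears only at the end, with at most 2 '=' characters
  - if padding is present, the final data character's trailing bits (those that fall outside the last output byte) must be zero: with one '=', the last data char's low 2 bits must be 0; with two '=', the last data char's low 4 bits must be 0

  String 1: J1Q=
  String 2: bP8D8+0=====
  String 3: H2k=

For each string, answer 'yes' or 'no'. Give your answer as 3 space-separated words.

Answer: yes no yes

Derivation:
String 1: 'J1Q=' → valid
String 2: 'bP8D8+0=====' → invalid (5 pad chars (max 2))
String 3: 'H2k=' → valid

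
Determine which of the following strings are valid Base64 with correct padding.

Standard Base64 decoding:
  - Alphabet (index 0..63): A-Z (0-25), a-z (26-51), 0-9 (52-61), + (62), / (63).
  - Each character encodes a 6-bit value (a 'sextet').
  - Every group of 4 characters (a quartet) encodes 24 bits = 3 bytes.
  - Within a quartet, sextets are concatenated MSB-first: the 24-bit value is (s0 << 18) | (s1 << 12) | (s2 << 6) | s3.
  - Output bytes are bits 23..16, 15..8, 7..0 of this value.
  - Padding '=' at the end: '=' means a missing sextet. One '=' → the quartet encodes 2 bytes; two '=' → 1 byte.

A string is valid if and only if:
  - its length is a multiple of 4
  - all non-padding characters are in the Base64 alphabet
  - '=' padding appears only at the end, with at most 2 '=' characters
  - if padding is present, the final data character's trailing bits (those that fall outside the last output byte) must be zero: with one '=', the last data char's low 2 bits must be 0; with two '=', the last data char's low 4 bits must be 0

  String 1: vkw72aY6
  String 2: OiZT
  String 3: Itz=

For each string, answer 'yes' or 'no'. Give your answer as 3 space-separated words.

String 1: 'vkw72aY6' → valid
String 2: 'OiZT' → valid
String 3: 'Itz=' → invalid (bad trailing bits)

Answer: yes yes no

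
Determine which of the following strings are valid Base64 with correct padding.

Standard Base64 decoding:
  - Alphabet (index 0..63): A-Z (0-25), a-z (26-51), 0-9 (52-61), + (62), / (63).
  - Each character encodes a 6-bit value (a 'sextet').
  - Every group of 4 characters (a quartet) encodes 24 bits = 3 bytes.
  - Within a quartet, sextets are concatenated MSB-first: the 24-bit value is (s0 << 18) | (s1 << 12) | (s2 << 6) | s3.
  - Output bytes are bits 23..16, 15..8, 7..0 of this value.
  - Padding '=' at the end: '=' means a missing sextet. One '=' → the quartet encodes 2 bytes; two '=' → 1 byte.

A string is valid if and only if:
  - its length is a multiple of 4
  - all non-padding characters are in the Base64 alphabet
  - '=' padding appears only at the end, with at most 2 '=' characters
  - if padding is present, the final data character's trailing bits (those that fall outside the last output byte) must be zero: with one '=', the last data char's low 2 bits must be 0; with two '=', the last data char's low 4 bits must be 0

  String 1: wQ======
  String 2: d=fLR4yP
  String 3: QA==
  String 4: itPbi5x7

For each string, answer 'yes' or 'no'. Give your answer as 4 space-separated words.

Answer: no no yes yes

Derivation:
String 1: 'wQ======' → invalid (6 pad chars (max 2))
String 2: 'd=fLR4yP' → invalid (bad char(s): ['=']; '=' in middle)
String 3: 'QA==' → valid
String 4: 'itPbi5x7' → valid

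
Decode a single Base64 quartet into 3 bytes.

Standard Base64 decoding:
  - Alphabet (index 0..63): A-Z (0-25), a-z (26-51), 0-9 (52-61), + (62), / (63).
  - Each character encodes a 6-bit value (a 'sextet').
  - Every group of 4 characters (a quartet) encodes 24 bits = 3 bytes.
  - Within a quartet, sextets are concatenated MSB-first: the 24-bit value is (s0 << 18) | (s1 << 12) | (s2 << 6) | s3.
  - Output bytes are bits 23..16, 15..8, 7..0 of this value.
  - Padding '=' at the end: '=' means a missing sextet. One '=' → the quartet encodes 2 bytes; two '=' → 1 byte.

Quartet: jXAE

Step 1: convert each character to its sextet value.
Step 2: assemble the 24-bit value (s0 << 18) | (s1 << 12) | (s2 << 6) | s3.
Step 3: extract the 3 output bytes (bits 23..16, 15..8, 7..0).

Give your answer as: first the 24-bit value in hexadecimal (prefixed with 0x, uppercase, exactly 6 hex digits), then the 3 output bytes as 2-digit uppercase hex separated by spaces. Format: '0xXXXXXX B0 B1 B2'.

Sextets: j=35, X=23, A=0, E=4
24-bit: (35<<18) | (23<<12) | (0<<6) | 4
      = 0x8C0000 | 0x017000 | 0x000000 | 0x000004
      = 0x8D7004
Bytes: (v>>16)&0xFF=8D, (v>>8)&0xFF=70, v&0xFF=04

Answer: 0x8D7004 8D 70 04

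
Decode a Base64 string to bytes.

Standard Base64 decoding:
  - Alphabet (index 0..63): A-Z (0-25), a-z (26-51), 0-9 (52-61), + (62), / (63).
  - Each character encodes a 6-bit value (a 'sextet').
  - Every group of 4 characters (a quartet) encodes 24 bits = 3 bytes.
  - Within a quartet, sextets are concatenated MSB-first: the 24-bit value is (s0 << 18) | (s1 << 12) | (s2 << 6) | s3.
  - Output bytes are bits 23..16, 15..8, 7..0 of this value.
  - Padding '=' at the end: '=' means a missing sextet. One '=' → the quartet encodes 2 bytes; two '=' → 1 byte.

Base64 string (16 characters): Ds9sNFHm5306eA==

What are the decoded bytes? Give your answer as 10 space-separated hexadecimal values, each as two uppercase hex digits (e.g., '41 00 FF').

After char 0 ('D'=3): chars_in_quartet=1 acc=0x3 bytes_emitted=0
After char 1 ('s'=44): chars_in_quartet=2 acc=0xEC bytes_emitted=0
After char 2 ('9'=61): chars_in_quartet=3 acc=0x3B3D bytes_emitted=0
After char 3 ('s'=44): chars_in_quartet=4 acc=0xECF6C -> emit 0E CF 6C, reset; bytes_emitted=3
After char 4 ('N'=13): chars_in_quartet=1 acc=0xD bytes_emitted=3
After char 5 ('F'=5): chars_in_quartet=2 acc=0x345 bytes_emitted=3
After char 6 ('H'=7): chars_in_quartet=3 acc=0xD147 bytes_emitted=3
After char 7 ('m'=38): chars_in_quartet=4 acc=0x3451E6 -> emit 34 51 E6, reset; bytes_emitted=6
After char 8 ('5'=57): chars_in_quartet=1 acc=0x39 bytes_emitted=6
After char 9 ('3'=55): chars_in_quartet=2 acc=0xE77 bytes_emitted=6
After char 10 ('0'=52): chars_in_quartet=3 acc=0x39DF4 bytes_emitted=6
After char 11 ('6'=58): chars_in_quartet=4 acc=0xE77D3A -> emit E7 7D 3A, reset; bytes_emitted=9
After char 12 ('e'=30): chars_in_quartet=1 acc=0x1E bytes_emitted=9
After char 13 ('A'=0): chars_in_quartet=2 acc=0x780 bytes_emitted=9
Padding '==': partial quartet acc=0x780 -> emit 78; bytes_emitted=10

Answer: 0E CF 6C 34 51 E6 E7 7D 3A 78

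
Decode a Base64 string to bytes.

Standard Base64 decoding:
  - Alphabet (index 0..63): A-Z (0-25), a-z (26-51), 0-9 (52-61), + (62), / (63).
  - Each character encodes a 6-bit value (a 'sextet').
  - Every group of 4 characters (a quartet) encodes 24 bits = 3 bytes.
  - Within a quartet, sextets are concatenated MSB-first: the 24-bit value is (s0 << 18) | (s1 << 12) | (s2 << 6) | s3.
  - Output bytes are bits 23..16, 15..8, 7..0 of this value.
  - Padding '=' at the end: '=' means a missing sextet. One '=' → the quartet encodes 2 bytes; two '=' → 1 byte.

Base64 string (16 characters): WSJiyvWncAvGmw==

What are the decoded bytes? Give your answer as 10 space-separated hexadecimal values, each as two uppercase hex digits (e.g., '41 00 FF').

After char 0 ('W'=22): chars_in_quartet=1 acc=0x16 bytes_emitted=0
After char 1 ('S'=18): chars_in_quartet=2 acc=0x592 bytes_emitted=0
After char 2 ('J'=9): chars_in_quartet=3 acc=0x16489 bytes_emitted=0
After char 3 ('i'=34): chars_in_quartet=4 acc=0x592262 -> emit 59 22 62, reset; bytes_emitted=3
After char 4 ('y'=50): chars_in_quartet=1 acc=0x32 bytes_emitted=3
After char 5 ('v'=47): chars_in_quartet=2 acc=0xCAF bytes_emitted=3
After char 6 ('W'=22): chars_in_quartet=3 acc=0x32BD6 bytes_emitted=3
After char 7 ('n'=39): chars_in_quartet=4 acc=0xCAF5A7 -> emit CA F5 A7, reset; bytes_emitted=6
After char 8 ('c'=28): chars_in_quartet=1 acc=0x1C bytes_emitted=6
After char 9 ('A'=0): chars_in_quartet=2 acc=0x700 bytes_emitted=6
After char 10 ('v'=47): chars_in_quartet=3 acc=0x1C02F bytes_emitted=6
After char 11 ('G'=6): chars_in_quartet=4 acc=0x700BC6 -> emit 70 0B C6, reset; bytes_emitted=9
After char 12 ('m'=38): chars_in_quartet=1 acc=0x26 bytes_emitted=9
After char 13 ('w'=48): chars_in_quartet=2 acc=0x9B0 bytes_emitted=9
Padding '==': partial quartet acc=0x9B0 -> emit 9B; bytes_emitted=10

Answer: 59 22 62 CA F5 A7 70 0B C6 9B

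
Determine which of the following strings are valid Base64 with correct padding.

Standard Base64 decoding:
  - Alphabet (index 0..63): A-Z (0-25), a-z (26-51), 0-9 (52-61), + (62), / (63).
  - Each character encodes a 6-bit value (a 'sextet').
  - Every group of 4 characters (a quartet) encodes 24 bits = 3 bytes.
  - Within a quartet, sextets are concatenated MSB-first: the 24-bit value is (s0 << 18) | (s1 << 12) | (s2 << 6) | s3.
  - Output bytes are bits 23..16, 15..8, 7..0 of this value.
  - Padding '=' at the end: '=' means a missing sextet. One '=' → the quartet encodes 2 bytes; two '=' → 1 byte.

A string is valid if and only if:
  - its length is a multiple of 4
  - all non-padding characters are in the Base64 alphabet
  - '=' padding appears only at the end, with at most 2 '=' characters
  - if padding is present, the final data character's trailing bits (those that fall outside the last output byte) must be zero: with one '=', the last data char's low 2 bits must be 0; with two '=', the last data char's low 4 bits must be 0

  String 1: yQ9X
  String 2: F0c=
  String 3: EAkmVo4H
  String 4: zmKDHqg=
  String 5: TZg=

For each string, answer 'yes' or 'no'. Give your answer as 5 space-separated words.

String 1: 'yQ9X' → valid
String 2: 'F0c=' → valid
String 3: 'EAkmVo4H' → valid
String 4: 'zmKDHqg=' → valid
String 5: 'TZg=' → valid

Answer: yes yes yes yes yes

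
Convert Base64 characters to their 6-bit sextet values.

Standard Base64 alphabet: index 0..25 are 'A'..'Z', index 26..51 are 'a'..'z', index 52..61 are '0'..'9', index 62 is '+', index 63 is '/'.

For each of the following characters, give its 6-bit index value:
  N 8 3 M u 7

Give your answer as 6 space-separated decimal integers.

Answer: 13 60 55 12 46 59

Derivation:
'N': A..Z range, ord('N') − ord('A') = 13
'8': 0..9 range, 52 + ord('8') − ord('0') = 60
'3': 0..9 range, 52 + ord('3') − ord('0') = 55
'M': A..Z range, ord('M') − ord('A') = 12
'u': a..z range, 26 + ord('u') − ord('a') = 46
'7': 0..9 range, 52 + ord('7') − ord('0') = 59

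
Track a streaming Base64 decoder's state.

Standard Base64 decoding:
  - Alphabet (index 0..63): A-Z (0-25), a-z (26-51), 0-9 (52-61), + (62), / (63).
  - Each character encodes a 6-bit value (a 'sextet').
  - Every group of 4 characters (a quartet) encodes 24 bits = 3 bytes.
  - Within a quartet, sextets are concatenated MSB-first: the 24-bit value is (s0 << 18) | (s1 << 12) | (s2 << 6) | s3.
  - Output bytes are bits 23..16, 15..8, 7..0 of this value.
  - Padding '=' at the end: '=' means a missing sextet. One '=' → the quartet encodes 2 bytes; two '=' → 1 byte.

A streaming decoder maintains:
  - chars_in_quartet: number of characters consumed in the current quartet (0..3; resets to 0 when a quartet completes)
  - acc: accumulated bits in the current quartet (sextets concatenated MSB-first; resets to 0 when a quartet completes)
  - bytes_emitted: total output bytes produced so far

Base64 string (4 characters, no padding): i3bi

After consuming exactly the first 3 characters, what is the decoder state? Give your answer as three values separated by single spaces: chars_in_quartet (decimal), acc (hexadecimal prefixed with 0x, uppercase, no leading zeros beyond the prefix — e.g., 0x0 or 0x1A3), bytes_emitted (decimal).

Answer: 3 0x22DDB 0

Derivation:
After char 0 ('i'=34): chars_in_quartet=1 acc=0x22 bytes_emitted=0
After char 1 ('3'=55): chars_in_quartet=2 acc=0x8B7 bytes_emitted=0
After char 2 ('b'=27): chars_in_quartet=3 acc=0x22DDB bytes_emitted=0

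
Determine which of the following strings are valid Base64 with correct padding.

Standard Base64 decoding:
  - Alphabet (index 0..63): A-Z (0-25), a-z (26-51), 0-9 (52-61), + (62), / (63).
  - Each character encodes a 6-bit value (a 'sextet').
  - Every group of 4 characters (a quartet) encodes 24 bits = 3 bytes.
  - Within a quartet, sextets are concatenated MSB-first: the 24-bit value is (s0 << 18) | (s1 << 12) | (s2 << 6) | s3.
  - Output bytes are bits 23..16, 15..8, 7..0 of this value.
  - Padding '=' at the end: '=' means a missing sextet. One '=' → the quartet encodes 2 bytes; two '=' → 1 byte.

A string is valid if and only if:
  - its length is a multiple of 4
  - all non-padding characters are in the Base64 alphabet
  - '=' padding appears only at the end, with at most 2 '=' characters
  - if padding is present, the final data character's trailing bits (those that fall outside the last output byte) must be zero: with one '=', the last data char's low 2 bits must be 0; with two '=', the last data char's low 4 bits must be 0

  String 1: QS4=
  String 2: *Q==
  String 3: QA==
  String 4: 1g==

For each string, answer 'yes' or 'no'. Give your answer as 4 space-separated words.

String 1: 'QS4=' → valid
String 2: '*Q==' → invalid (bad char(s): ['*'])
String 3: 'QA==' → valid
String 4: '1g==' → valid

Answer: yes no yes yes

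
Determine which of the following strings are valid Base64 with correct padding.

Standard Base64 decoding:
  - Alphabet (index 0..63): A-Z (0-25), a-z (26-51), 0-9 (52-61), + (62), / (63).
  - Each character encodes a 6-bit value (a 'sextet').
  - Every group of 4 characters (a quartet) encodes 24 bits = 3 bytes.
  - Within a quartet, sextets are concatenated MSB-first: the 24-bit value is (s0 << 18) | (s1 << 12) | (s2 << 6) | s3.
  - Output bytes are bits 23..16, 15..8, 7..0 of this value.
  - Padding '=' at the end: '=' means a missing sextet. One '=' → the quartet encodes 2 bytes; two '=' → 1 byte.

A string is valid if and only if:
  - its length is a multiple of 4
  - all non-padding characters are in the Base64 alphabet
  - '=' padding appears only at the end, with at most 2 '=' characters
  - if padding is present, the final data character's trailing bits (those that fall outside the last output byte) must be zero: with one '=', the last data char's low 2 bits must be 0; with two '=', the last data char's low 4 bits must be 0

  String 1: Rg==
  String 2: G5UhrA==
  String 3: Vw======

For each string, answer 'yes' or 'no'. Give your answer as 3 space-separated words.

String 1: 'Rg==' → valid
String 2: 'G5UhrA==' → valid
String 3: 'Vw======' → invalid (6 pad chars (max 2))

Answer: yes yes no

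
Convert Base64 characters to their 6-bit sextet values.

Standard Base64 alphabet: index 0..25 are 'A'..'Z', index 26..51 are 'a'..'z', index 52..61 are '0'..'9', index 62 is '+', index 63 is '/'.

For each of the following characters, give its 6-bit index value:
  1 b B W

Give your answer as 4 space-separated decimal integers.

'1': 0..9 range, 52 + ord('1') − ord('0') = 53
'b': a..z range, 26 + ord('b') − ord('a') = 27
'B': A..Z range, ord('B') − ord('A') = 1
'W': A..Z range, ord('W') − ord('A') = 22

Answer: 53 27 1 22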